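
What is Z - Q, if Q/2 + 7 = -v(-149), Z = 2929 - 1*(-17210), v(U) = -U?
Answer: 20451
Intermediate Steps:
Z = 20139 (Z = 2929 + 17210 = 20139)
Q = -312 (Q = -14 + 2*(-(-1)*(-149)) = -14 + 2*(-1*149) = -14 + 2*(-149) = -14 - 298 = -312)
Z - Q = 20139 - 1*(-312) = 20139 + 312 = 20451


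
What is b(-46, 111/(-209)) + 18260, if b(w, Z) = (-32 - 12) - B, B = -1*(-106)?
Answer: 18110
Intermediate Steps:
B = 106
b(w, Z) = -150 (b(w, Z) = (-32 - 12) - 1*106 = -44 - 106 = -150)
b(-46, 111/(-209)) + 18260 = -150 + 18260 = 18110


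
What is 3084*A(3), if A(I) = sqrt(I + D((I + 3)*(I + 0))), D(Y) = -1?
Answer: 3084*sqrt(2) ≈ 4361.4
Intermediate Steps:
A(I) = sqrt(-1 + I) (A(I) = sqrt(I - 1) = sqrt(-1 + I))
3084*A(3) = 3084*sqrt(-1 + 3) = 3084*sqrt(2)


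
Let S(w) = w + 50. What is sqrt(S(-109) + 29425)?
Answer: sqrt(29366) ≈ 171.36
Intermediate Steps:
S(w) = 50 + w
sqrt(S(-109) + 29425) = sqrt((50 - 109) + 29425) = sqrt(-59 + 29425) = sqrt(29366)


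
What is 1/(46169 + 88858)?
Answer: 1/135027 ≈ 7.4059e-6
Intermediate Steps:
1/(46169 + 88858) = 1/135027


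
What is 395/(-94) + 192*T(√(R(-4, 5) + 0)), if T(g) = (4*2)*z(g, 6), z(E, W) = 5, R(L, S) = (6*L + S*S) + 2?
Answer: 721525/94 ≈ 7675.8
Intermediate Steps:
R(L, S) = 2 + S² + 6*L (R(L, S) = (6*L + S²) + 2 = (S² + 6*L) + 2 = 2 + S² + 6*L)
T(g) = 40 (T(g) = (4*2)*5 = 8*5 = 40)
395/(-94) + 192*T(√(R(-4, 5) + 0)) = 395/(-94) + 192*40 = 395*(-1/94) + 7680 = -395/94 + 7680 = 721525/94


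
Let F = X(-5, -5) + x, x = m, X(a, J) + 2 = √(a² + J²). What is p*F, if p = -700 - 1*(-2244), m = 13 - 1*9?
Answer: 3088 + 7720*√2 ≈ 14006.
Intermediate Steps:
X(a, J) = -2 + √(J² + a²) (X(a, J) = -2 + √(a² + J²) = -2 + √(J² + a²))
m = 4 (m = 13 - 9 = 4)
x = 4
p = 1544 (p = -700 + 2244 = 1544)
F = 2 + 5*√2 (F = (-2 + √((-5)² + (-5)²)) + 4 = (-2 + √(25 + 25)) + 4 = (-2 + √50) + 4 = (-2 + 5*√2) + 4 = 2 + 5*√2 ≈ 9.0711)
p*F = 1544*(2 + 5*√2) = 3088 + 7720*√2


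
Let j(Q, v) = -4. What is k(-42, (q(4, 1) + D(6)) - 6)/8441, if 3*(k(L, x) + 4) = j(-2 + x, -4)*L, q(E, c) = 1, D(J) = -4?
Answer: 52/8441 ≈ 0.0061604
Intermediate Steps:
k(L, x) = -4 - 4*L/3 (k(L, x) = -4 + (-4*L)/3 = -4 - 4*L/3)
k(-42, (q(4, 1) + D(6)) - 6)/8441 = (-4 - 4/3*(-42))/8441 = (-4 + 56)*(1/8441) = 52*(1/8441) = 52/8441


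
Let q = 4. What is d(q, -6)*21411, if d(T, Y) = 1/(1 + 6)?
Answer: 21411/7 ≈ 3058.7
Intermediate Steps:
d(T, Y) = 1/7
d(q, -6)*21411 = (1/7)*21411 = 21411/7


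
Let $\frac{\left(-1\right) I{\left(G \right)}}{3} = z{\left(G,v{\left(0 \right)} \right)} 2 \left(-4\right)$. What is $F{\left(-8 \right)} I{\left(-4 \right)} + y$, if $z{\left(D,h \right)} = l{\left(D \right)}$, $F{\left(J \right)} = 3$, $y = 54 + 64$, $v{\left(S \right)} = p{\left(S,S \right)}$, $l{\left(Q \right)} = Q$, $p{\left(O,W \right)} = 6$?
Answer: $-170$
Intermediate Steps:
$v{\left(S \right)} = 6$
$y = 118$
$z{\left(D,h \right)} = D$
$I{\left(G \right)} = 24 G$ ($I{\left(G \right)} = - 3 G 2 \left(-4\right) = - 3 \cdot 2 G \left(-4\right) = - 3 \left(- 8 G\right) = 24 G$)
$F{\left(-8 \right)} I{\left(-4 \right)} + y = 3 \cdot 24 \left(-4\right) + 118 = 3 \left(-96\right) + 118 = -288 + 118 = -170$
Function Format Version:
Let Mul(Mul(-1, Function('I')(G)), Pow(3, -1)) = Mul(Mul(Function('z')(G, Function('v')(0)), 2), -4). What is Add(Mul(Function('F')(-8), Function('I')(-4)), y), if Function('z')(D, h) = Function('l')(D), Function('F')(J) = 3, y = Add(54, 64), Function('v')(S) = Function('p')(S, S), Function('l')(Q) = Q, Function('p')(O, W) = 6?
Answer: -170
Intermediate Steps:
Function('v')(S) = 6
y = 118
Function('z')(D, h) = D
Function('I')(G) = Mul(24, G) (Function('I')(G) = Mul(-3, Mul(Mul(G, 2), -4)) = Mul(-3, Mul(Mul(2, G), -4)) = Mul(-3, Mul(-8, G)) = Mul(24, G))
Add(Mul(Function('F')(-8), Function('I')(-4)), y) = Add(Mul(3, Mul(24, -4)), 118) = Add(Mul(3, -96), 118) = Add(-288, 118) = -170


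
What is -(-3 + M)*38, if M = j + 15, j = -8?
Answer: -152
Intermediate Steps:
M = 7 (M = -8 + 15 = 7)
-(-3 + M)*38 = -(-3 + 7)*38 = -4*38 = -1*152 = -152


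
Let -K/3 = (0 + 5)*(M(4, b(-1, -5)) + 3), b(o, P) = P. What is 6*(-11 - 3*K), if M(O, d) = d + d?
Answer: -1956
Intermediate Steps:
M(O, d) = 2*d
K = 105 (K = -3*(0 + 5)*(2*(-5) + 3) = -15*(-10 + 3) = -15*(-7) = -3*(-35) = 105)
6*(-11 - 3*K) = 6*(-11 - 3*105) = 6*(-11 - 315) = 6*(-326) = -1956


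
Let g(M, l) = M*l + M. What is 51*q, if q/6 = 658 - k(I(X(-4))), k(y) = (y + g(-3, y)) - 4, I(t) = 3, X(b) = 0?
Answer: 205326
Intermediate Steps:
g(M, l) = M + M*l
k(y) = -7 - 2*y (k(y) = (y - 3*(1 + y)) - 4 = (y + (-3 - 3*y)) - 4 = (-3 - 2*y) - 4 = -7 - 2*y)
q = 4026 (q = 6*(658 - (-7 - 2*3)) = 6*(658 - (-7 - 6)) = 6*(658 - 1*(-13)) = 6*(658 + 13) = 6*671 = 4026)
51*q = 51*4026 = 205326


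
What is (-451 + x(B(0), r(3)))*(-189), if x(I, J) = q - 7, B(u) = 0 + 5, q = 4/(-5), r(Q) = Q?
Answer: 433566/5 ≈ 86713.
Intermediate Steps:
q = -⅘ (q = 4*(-⅕) = -⅘ ≈ -0.80000)
B(u) = 5
x(I, J) = -39/5 (x(I, J) = -⅘ - 7 = -39/5)
(-451 + x(B(0), r(3)))*(-189) = (-451 - 39/5)*(-189) = -2294/5*(-189) = 433566/5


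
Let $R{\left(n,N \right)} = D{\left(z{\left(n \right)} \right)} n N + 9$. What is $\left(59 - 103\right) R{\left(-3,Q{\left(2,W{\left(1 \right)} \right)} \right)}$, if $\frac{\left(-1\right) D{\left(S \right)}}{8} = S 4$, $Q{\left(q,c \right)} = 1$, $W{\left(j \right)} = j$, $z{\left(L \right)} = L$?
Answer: $12276$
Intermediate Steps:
$D{\left(S \right)} = - 32 S$ ($D{\left(S \right)} = - 8 S 4 = - 8 \cdot 4 S = - 32 S$)
$R{\left(n,N \right)} = 9 - 32 N n^{2}$ ($R{\left(n,N \right)} = - 32 n n N + 9 = - 32 n^{2} N + 9 = - 32 N n^{2} + 9 = 9 - 32 N n^{2}$)
$\left(59 - 103\right) R{\left(-3,Q{\left(2,W{\left(1 \right)} \right)} \right)} = \left(59 - 103\right) \left(9 - 32 \left(-3\right)^{2}\right) = - 44 \left(9 - 32 \cdot 9\right) = - 44 \left(9 - 288\right) = \left(-44\right) \left(-279\right) = 12276$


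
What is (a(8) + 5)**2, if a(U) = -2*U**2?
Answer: 15129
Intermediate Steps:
(a(8) + 5)**2 = (-2*8**2 + 5)**2 = (-2*64 + 5)**2 = (-128 + 5)**2 = (-123)**2 = 15129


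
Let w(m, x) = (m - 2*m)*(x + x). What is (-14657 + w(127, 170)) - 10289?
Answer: -68126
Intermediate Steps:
w(m, x) = -2*m*x (w(m, x) = (-m)*(2*x) = -2*m*x)
(-14657 + w(127, 170)) - 10289 = (-14657 - 2*127*170) - 10289 = (-14657 - 43180) - 10289 = -57837 - 10289 = -68126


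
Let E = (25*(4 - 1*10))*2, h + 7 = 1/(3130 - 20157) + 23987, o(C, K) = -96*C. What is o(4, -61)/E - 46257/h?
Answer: -6624609787/10207686475 ≈ -0.64898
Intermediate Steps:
h = 408307459/17027 (h = -7 + (1/(3130 - 20157) + 23987) = -7 + (1/(-17027) + 23987) = -7 + (-1/17027 + 23987) = -7 + 408426648/17027 = 408307459/17027 ≈ 23980.)
E = -300 (E = (25*(4 - 10))*2 = (25*(-6))*2 = -150*2 = -300)
o(4, -61)/E - 46257/h = -96*4/(-300) - 46257/408307459/17027 = -384*(-1/300) - 46257*17027/408307459 = 32/25 - 787617939/408307459 = -6624609787/10207686475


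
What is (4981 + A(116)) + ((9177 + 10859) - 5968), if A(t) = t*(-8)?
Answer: 18121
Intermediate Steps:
A(t) = -8*t
(4981 + A(116)) + ((9177 + 10859) - 5968) = (4981 - 8*116) + ((9177 + 10859) - 5968) = (4981 - 928) + (20036 - 5968) = 4053 + 14068 = 18121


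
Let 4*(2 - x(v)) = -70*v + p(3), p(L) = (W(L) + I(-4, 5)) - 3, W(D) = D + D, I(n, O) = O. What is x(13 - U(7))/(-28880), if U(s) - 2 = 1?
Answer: -35/5776 ≈ -0.0060596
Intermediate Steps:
U(s) = 3 (U(s) = 2 + 1 = 3)
W(D) = 2*D
p(L) = 2 + 2*L (p(L) = (2*L + 5) - 3 = (5 + 2*L) - 3 = 2 + 2*L)
x(v) = 35*v/2 (x(v) = 2 - (-70*v + (2 + 2*3))/4 = 2 - (-70*v + (2 + 6))/4 = 2 - (-70*v + 8)/4 = 2 - (8 - 70*v)/4 = 2 + (-2 + 35*v/2) = 35*v/2)
x(13 - U(7))/(-28880) = (35*(13 - 1*3)/2)/(-28880) = (35*(13 - 3)/2)*(-1/28880) = ((35/2)*10)*(-1/28880) = 175*(-1/28880) = -35/5776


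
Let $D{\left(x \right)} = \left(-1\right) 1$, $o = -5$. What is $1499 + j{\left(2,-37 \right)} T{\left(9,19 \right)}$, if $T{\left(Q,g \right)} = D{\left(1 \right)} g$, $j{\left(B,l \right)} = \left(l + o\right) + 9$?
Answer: $2126$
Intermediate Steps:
$D{\left(x \right)} = -1$
$j{\left(B,l \right)} = 4 + l$ ($j{\left(B,l \right)} = \left(l - 5\right) + 9 = \left(-5 + l\right) + 9 = 4 + l$)
$T{\left(Q,g \right)} = - g$
$1499 + j{\left(2,-37 \right)} T{\left(9,19 \right)} = 1499 + \left(4 - 37\right) \left(\left(-1\right) 19\right) = 1499 - -627 = 1499 + 627 = 2126$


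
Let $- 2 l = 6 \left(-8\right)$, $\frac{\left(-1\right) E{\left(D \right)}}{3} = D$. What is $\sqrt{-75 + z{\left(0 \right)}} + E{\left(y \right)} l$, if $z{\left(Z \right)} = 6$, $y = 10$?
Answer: $-720 + i \sqrt{69} \approx -720.0 + 8.3066 i$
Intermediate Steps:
$E{\left(D \right)} = - 3 D$
$l = 24$ ($l = - \frac{6 \left(-8\right)}{2} = \left(- \frac{1}{2}\right) \left(-48\right) = 24$)
$\sqrt{-75 + z{\left(0 \right)}} + E{\left(y \right)} l = \sqrt{-75 + 6} + \left(-3\right) 10 \cdot 24 = \sqrt{-69} - 720 = i \sqrt{69} - 720 = -720 + i \sqrt{69}$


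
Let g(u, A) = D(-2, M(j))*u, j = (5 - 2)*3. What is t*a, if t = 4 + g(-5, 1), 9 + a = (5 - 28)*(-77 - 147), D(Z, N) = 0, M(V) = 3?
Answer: 20572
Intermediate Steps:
j = 9 (j = 3*3 = 9)
a = 5143 (a = -9 + (5 - 28)*(-77 - 147) = -9 - 23*(-224) = -9 + 5152 = 5143)
g(u, A) = 0 (g(u, A) = 0*u = 0)
t = 4 (t = 4 + 0 = 4)
t*a = 4*5143 = 20572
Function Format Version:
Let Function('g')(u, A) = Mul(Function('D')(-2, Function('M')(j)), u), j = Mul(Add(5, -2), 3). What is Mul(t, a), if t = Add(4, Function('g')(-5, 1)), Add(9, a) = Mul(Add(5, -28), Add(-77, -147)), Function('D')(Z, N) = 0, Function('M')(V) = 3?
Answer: 20572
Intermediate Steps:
j = 9 (j = Mul(3, 3) = 9)
a = 5143 (a = Add(-9, Mul(Add(5, -28), Add(-77, -147))) = Add(-9, Mul(-23, -224)) = Add(-9, 5152) = 5143)
Function('g')(u, A) = 0 (Function('g')(u, A) = Mul(0, u) = 0)
t = 4 (t = Add(4, 0) = 4)
Mul(t, a) = Mul(4, 5143) = 20572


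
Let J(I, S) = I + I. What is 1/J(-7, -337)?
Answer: -1/14 ≈ -0.071429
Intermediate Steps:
J(I, S) = 2*I
1/J(-7, -337) = 1/(2*(-7)) = 1/(-14) = -1/14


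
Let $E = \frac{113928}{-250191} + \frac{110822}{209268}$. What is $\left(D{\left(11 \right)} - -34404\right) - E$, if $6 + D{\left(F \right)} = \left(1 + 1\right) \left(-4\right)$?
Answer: $\frac{100030684421279}{2908720566} \approx 34390.0$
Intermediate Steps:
$D{\left(F \right)} = -14$ ($D{\left(F \right)} = -6 + \left(1 + 1\right) \left(-4\right) = -6 + 2 \left(-4\right) = -6 - 8 = -14$)
$E = \frac{215843461}{2908720566}$ ($E = 113928 \left(- \frac{1}{250191}\right) + 110822 \cdot \frac{1}{209268} = - \frac{37976}{83397} + \frac{55411}{104634} = \frac{215843461}{2908720566} \approx 0.074206$)
$\left(D{\left(11 \right)} - -34404\right) - E = \left(-14 - -34404\right) - \frac{215843461}{2908720566} = \left(-14 + 34404\right) - \frac{215843461}{2908720566} = 34390 - \frac{215843461}{2908720566} = \frac{100030684421279}{2908720566}$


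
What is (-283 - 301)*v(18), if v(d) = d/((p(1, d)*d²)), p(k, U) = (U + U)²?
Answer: -73/2916 ≈ -0.025034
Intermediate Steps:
p(k, U) = 4*U² (p(k, U) = (2*U)² = 4*U²)
v(d) = 1/(4*d³) (v(d) = d/(((4*d²)*d²)) = d/((4*d⁴)) = d*(1/(4*d⁴)) = 1/(4*d³))
(-283 - 301)*v(18) = (-283 - 301)*((¼)/18³) = -146/5832 = -584*1/23328 = -73/2916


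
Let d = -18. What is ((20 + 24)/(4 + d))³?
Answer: -10648/343 ≈ -31.044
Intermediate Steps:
((20 + 24)/(4 + d))³ = ((20 + 24)/(4 - 18))³ = (44/(-14))³ = (44*(-1/14))³ = (-22/7)³ = -10648/343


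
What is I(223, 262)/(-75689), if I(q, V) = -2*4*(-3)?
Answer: -24/75689 ≈ -0.00031709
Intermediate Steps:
I(q, V) = 24 (I(q, V) = -8*(-3) = 24)
I(223, 262)/(-75689) = 24/(-75689) = 24*(-1/75689) = -24/75689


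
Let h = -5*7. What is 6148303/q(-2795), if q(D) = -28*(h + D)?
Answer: 878329/11320 ≈ 77.591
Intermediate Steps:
h = -35
q(D) = 980 - 28*D (q(D) = -28*(-35 + D) = 980 - 28*D)
6148303/q(-2795) = 6148303/(980 - 28*(-2795)) = 6148303/(980 + 78260) = 6148303/79240 = 6148303*(1/79240) = 878329/11320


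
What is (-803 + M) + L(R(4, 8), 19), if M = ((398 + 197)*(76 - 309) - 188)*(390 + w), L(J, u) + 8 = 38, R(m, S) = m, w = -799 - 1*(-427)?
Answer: -2499587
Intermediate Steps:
w = -372 (w = -799 + 427 = -372)
L(J, u) = 30 (L(J, u) = -8 + 38 = 30)
M = -2498814 (M = ((398 + 197)*(76 - 309) - 188)*(390 - 372) = (595*(-233) - 188)*18 = (-138635 - 188)*18 = -138823*18 = -2498814)
(-803 + M) + L(R(4, 8), 19) = (-803 - 2498814) + 30 = -2499617 + 30 = -2499587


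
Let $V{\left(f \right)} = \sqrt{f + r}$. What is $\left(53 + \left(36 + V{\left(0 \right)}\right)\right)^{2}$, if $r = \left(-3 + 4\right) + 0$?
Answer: $8100$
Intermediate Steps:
$r = 1$ ($r = 1 + 0 = 1$)
$V{\left(f \right)} = \sqrt{1 + f}$ ($V{\left(f \right)} = \sqrt{f + 1} = \sqrt{1 + f}$)
$\left(53 + \left(36 + V{\left(0 \right)}\right)\right)^{2} = \left(53 + \left(36 + \sqrt{1 + 0}\right)\right)^{2} = \left(53 + \left(36 + \sqrt{1}\right)\right)^{2} = \left(53 + \left(36 + 1\right)\right)^{2} = \left(53 + 37\right)^{2} = 90^{2} = 8100$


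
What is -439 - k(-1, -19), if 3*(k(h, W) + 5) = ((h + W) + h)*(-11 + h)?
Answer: -518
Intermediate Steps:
k(h, W) = -5 + (-11 + h)*(W + 2*h)/3 (k(h, W) = -5 + (((h + W) + h)*(-11 + h))/3 = -5 + (((W + h) + h)*(-11 + h))/3 = -5 + ((W + 2*h)*(-11 + h))/3 = -5 + ((-11 + h)*(W + 2*h))/3 = -5 + (-11 + h)*(W + 2*h)/3)
-439 - k(-1, -19) = -439 - (-5 - 22/3*(-1) - 11/3*(-19) + (2/3)*(-1)**2 + (1/3)*(-19)*(-1)) = -439 - (-5 + 22/3 + 209/3 + (2/3)*1 + 19/3) = -439 - (-5 + 22/3 + 209/3 + 2/3 + 19/3) = -439 - 1*79 = -439 - 79 = -518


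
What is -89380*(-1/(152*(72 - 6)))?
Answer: 22345/2508 ≈ 8.9095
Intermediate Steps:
-89380*(-1/(152*(72 - 6))) = -89380/(66*(-152)) = -89380/(-10032) = -89380*(-1/10032) = 22345/2508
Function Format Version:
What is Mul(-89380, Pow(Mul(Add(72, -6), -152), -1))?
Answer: Rational(22345, 2508) ≈ 8.9095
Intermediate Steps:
Mul(-89380, Pow(Mul(Add(72, -6), -152), -1)) = Mul(-89380, Pow(Mul(66, -152), -1)) = Mul(-89380, Pow(-10032, -1)) = Mul(-89380, Rational(-1, 10032)) = Rational(22345, 2508)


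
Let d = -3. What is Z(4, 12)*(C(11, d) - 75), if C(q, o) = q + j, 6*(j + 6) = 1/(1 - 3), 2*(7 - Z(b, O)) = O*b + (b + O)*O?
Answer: 95033/12 ≈ 7919.4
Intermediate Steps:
Z(b, O) = 7 - O*b/2 - O*(O + b)/2 (Z(b, O) = 7 - (O*b + (b + O)*O)/2 = 7 - (O*b + (O + b)*O)/2 = 7 - (O*b + O*(O + b))/2 = 7 + (-O*b/2 - O*(O + b)/2) = 7 - O*b/2 - O*(O + b)/2)
j = -73/12 (j = -6 + 1/(6*(1 - 3)) = -6 + (1/6)/(-2) = -6 + (1/6)*(-1/2) = -6 - 1/12 = -73/12 ≈ -6.0833)
C(q, o) = -73/12 + q (C(q, o) = q - 73/12 = -73/12 + q)
Z(4, 12)*(C(11, d) - 75) = (7 - 1/2*12**2 - 1*12*4)*((-73/12 + 11) - 75) = (7 - 1/2*144 - 48)*(59/12 - 75) = (7 - 72 - 48)*(-841/12) = -113*(-841/12) = 95033/12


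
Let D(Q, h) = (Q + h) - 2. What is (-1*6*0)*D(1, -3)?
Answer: 0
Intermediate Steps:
D(Q, h) = -2 + Q + h
(-1*6*0)*D(1, -3) = (-1*6*0)*(-2 + 1 - 3) = -6*0*(-4) = 0*(-4) = 0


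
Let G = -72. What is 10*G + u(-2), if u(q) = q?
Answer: -722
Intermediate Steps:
10*G + u(-2) = 10*(-72) - 2 = -720 - 2 = -722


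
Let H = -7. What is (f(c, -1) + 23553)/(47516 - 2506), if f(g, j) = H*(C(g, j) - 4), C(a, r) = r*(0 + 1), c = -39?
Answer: 11794/22505 ≈ 0.52406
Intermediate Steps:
C(a, r) = r (C(a, r) = r*1 = r)
f(g, j) = 28 - 7*j (f(g, j) = -7*(j - 4) = -7*(-4 + j) = 28 - 7*j)
(f(c, -1) + 23553)/(47516 - 2506) = ((28 - 7*(-1)) + 23553)/(47516 - 2506) = ((28 + 7) + 23553)/45010 = (35 + 23553)*(1/45010) = 23588*(1/45010) = 11794/22505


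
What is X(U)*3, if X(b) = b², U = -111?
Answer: 36963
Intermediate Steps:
X(U)*3 = (-111)²*3 = 12321*3 = 36963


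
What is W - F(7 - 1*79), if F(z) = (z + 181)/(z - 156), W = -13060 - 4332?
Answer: -3965267/228 ≈ -17392.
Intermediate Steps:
W = -17392
F(z) = (181 + z)/(-156 + z)
W - F(7 - 1*79) = -17392 - (181 + (7 - 1*79))/(-156 + (7 - 1*79)) = -17392 - (181 + (7 - 79))/(-156 + (7 - 79)) = -17392 - (181 - 72)/(-156 - 72) = -17392 - 109/(-228) = -17392 - (-1)*109/228 = -17392 - 1*(-109/228) = -17392 + 109/228 = -3965267/228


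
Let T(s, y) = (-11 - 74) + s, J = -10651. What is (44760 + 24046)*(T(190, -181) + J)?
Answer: -725628076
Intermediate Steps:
T(s, y) = -85 + s
(44760 + 24046)*(T(190, -181) + J) = (44760 + 24046)*((-85 + 190) - 10651) = 68806*(105 - 10651) = 68806*(-10546) = -725628076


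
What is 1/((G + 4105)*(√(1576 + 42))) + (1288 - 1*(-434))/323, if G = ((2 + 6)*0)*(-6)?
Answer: 1722/323 + √1618/6641890 ≈ 5.3313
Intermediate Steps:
G = 0 (G = (8*0)*(-6) = 0*(-6) = 0)
1/((G + 4105)*(√(1576 + 42))) + (1288 - 1*(-434))/323 = 1/((0 + 4105)*(√(1576 + 42))) + (1288 - 1*(-434))/323 = 1/(4105*(√1618)) + (1288 + 434)*(1/323) = (√1618/1618)/4105 + 1722*(1/323) = √1618/6641890 + 1722/323 = 1722/323 + √1618/6641890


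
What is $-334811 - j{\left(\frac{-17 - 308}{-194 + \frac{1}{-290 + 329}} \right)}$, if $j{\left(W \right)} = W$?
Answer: $- \frac{506571578}{1513} \approx -3.3481 \cdot 10^{5}$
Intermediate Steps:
$-334811 - j{\left(\frac{-17 - 308}{-194 + \frac{1}{-290 + 329}} \right)} = -334811 - \frac{-17 - 308}{-194 + \frac{1}{-290 + 329}} = -334811 - - \frac{325}{-194 + \frac{1}{39}} = -334811 - - \frac{325}{- \frac{7565}{39}} = -334811 - \left(-325\right) \left(- \frac{39}{7565}\right) = -334811 - \frac{2535}{1513} = - \frac{506571578}{1513}$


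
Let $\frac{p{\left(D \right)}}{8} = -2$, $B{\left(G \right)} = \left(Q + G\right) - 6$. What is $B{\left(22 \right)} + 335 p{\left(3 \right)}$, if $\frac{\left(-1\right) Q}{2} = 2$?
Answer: $-5348$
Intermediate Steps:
$Q = -4$ ($Q = \left(-2\right) 2 = -4$)
$B{\left(G \right)} = -10 + G$ ($B{\left(G \right)} = \left(-4 + G\right) - 6 = -10 + G$)
$p{\left(D \right)} = -16$ ($p{\left(D \right)} = 8 \left(-2\right) = -16$)
$B{\left(22 \right)} + 335 p{\left(3 \right)} = \left(-10 + 22\right) + 335 \left(-16\right) = 12 - 5360 = -5348$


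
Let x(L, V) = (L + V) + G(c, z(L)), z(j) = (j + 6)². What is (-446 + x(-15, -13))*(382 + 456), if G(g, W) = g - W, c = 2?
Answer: -463414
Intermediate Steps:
z(j) = (6 + j)²
x(L, V) = 2 + L + V - (6 + L)² (x(L, V) = (L + V) + (2 - (6 + L)²) = 2 + L + V - (6 + L)²)
(-446 + x(-15, -13))*(382 + 456) = (-446 + (2 - 15 - 13 - (6 - 15)²))*(382 + 456) = (-446 + (2 - 15 - 13 - 1*(-9)²))*838 = (-446 + (2 - 15 - 13 - 1*81))*838 = (-446 + (2 - 15 - 13 - 81))*838 = (-446 - 107)*838 = -553*838 = -463414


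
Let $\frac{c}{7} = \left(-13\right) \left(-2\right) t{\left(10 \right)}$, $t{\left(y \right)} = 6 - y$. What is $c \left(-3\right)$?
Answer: $2184$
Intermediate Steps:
$c = -728$ ($c = 7 \left(-13\right) \left(-2\right) \left(6 - 10\right) = 7 \cdot 26 \left(6 - 10\right) = 7 \cdot 26 \left(-4\right) = 7 \left(-104\right) = -728$)
$c \left(-3\right) = \left(-728\right) \left(-3\right) = 2184$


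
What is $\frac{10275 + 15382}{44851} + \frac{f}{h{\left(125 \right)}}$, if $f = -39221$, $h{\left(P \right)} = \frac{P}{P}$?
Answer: $- \frac{1759075414}{44851} \approx -39220.0$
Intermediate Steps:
$h{\left(P \right)} = 1$
$\frac{10275 + 15382}{44851} + \frac{f}{h{\left(125 \right)}} = \frac{10275 + 15382}{44851} - \frac{39221}{1} = 25657 \cdot \frac{1}{44851} - 39221 = \frac{25657}{44851} - 39221 = - \frac{1759075414}{44851}$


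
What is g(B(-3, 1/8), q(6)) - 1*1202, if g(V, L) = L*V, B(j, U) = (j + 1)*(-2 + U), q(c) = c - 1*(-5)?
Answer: -4643/4 ≈ -1160.8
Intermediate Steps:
q(c) = 5 + c (q(c) = c + 5 = 5 + c)
B(j, U) = (1 + j)*(-2 + U)
g(B(-3, 1/8), q(6)) - 1*1202 = (5 + 6)*(-2 + 1/8 - 2*(-3) - 3/8) - 1*1202 = 11*(-2 + 1/8 + 6 + (1/8)*(-3)) - 1202 = 11*(-2 + 1/8 + 6 - 3/8) - 1202 = 11*(15/4) - 1202 = 165/4 - 1202 = -4643/4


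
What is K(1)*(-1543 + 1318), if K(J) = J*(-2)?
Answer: 450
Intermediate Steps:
K(J) = -2*J
K(1)*(-1543 + 1318) = (-2*1)*(-1543 + 1318) = -2*(-225) = 450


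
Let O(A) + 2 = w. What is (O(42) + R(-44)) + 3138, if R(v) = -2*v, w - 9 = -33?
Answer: 3200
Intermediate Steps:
w = -24 (w = 9 - 33 = -24)
O(A) = -26 (O(A) = -2 - 24 = -26)
(O(42) + R(-44)) + 3138 = (-26 - 2*(-44)) + 3138 = (-26 + 88) + 3138 = 62 + 3138 = 3200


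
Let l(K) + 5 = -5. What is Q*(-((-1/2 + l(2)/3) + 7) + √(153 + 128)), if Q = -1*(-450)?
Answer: -1425 + 450*√281 ≈ 6118.4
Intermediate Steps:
l(K) = -10 (l(K) = -5 - 5 = -10)
Q = 450
Q*(-((-1/2 + l(2)/3) + 7) + √(153 + 128)) = 450*(-((-1/2 - 10/3) + 7) + √(153 + 128)) = 450*(-((-1*½ - 10*⅓) + 7) + √281) = 450*(-((-½ - 10/3) + 7) + √281) = 450*(-(-23/6 + 7) + √281) = 450*(-1*19/6 + √281) = 450*(-19/6 + √281) = -1425 + 450*√281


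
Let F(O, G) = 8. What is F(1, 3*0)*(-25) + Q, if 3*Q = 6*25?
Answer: -150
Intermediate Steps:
Q = 50 (Q = (6*25)/3 = (⅓)*150 = 50)
F(1, 3*0)*(-25) + Q = 8*(-25) + 50 = -200 + 50 = -150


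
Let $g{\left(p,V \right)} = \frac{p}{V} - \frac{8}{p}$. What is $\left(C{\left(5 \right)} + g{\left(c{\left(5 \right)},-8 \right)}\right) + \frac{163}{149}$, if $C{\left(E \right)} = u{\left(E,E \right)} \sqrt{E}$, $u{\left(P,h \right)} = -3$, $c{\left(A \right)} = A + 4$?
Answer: $- \frac{9869}{10728} - 3 \sqrt{5} \approx -7.6281$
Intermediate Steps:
$c{\left(A \right)} = 4 + A$
$g{\left(p,V \right)} = - \frac{8}{p} + \frac{p}{V}$
$C{\left(E \right)} = - 3 \sqrt{E}$
$\left(C{\left(5 \right)} + g{\left(c{\left(5 \right)},-8 \right)}\right) + \frac{163}{149} = \left(- 3 \sqrt{5} - \left(\frac{8}{4 + 5} - \frac{4 + 5}{-8}\right)\right) + \frac{163}{149} = \left(- 3 \sqrt{5} - \left(\frac{9}{8} + \frac{8}{9}\right)\right) + 163 \cdot \frac{1}{149} = \left(- 3 \sqrt{5} - \frac{145}{72}\right) + \frac{163}{149} = \left(- \frac{145}{72} - 3 \sqrt{5}\right) + \frac{163}{149} = - \frac{9869}{10728} - 3 \sqrt{5}$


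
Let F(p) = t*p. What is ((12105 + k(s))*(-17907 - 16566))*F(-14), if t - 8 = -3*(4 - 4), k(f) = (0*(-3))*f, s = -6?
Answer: 46737114480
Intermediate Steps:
k(f) = 0 (k(f) = 0*f = 0)
t = 8 (t = 8 - 3*(4 - 4) = 8 - 3*0 = 8 + 0 = 8)
F(p) = 8*p
((12105 + k(s))*(-17907 - 16566))*F(-14) = ((12105 + 0)*(-17907 - 16566))*(8*(-14)) = (12105*(-34473))*(-112) = -417295665*(-112) = 46737114480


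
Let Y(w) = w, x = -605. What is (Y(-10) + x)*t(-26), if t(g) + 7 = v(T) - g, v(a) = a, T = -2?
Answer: -10455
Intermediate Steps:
t(g) = -9 - g (t(g) = -7 + (-2 - g) = -9 - g)
(Y(-10) + x)*t(-26) = (-10 - 605)*(-9 - 1*(-26)) = -615*(-9 + 26) = -615*17 = -10455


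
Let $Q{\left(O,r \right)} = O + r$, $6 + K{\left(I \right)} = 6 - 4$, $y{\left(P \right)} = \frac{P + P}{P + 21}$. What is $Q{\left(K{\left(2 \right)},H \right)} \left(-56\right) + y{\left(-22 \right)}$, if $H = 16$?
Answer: $-628$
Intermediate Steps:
$y{\left(P \right)} = \frac{2 P}{21 + P}$
$K{\left(I \right)} = -4$ ($K{\left(I \right)} = -6 + \left(6 - 4\right) = -6 + 2 = -4$)
$Q{\left(K{\left(2 \right)},H \right)} \left(-56\right) + y{\left(-22 \right)} = \left(-4 + 16\right) \left(-56\right) + 2 \left(-22\right) \frac{1}{21 - 22} = 12 \left(-56\right) + 2 \left(-22\right) \frac{1}{-1} = -672 + 2 \left(-22\right) \left(-1\right) = -672 + 44 = -628$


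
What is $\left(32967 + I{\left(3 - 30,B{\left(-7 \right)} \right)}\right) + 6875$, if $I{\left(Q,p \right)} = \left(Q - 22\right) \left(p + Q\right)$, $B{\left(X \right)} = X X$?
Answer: $38764$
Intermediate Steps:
$B{\left(X \right)} = X^{2}$
$I{\left(Q,p \right)} = \left(-22 + Q\right) \left(Q + p\right)$
$\left(32967 + I{\left(3 - 30,B{\left(-7 \right)} \right)}\right) + 6875 = \left(32967 - \left(1078 - \left(3 - 30\right)^{2} + 22 \left(3 - 30\right) - \left(3 - 30\right) \left(-7\right)^{2}\right)\right) + 6875 = \left(32967 - \left(1078 - \left(3 - 30\right)^{2} + 22 \left(3 - 30\right) - \left(3 - 30\right) 49\right)\right) + 6875 = \left(32967 - \left(1807 - 729\right)\right) + 6875 = \left(32967 + \left(729 + 594 - 1078 - 1323\right)\right) + 6875 = \left(32967 - 1078\right) + 6875 = 31889 + 6875 = 38764$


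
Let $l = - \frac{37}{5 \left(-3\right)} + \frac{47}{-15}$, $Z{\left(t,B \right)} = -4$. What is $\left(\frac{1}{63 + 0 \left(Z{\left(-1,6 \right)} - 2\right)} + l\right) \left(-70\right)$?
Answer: $\frac{410}{9} \approx 45.556$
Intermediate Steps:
$l = - \frac{2}{3}$ ($l = - \frac{37}{-15} + 47 \left(- \frac{1}{15}\right) = \left(-37\right) \left(- \frac{1}{15}\right) - \frac{47}{15} = \frac{37}{15} - \frac{47}{15} = - \frac{2}{3} \approx -0.66667$)
$\left(\frac{1}{63 + 0 \left(Z{\left(-1,6 \right)} - 2\right)} + l\right) \left(-70\right) = \left(\frac{1}{63 + 0 \left(-4 - 2\right)} - \frac{2}{3}\right) \left(-70\right) = \left(\frac{1}{63 + 0 \left(-6\right)} - \frac{2}{3}\right) \left(-70\right) = \left(\frac{1}{63 + 0} - \frac{2}{3}\right) \left(-70\right) = \left(\frac{1}{63} - \frac{2}{3}\right) \left(-70\right) = \left(- \frac{41}{63}\right) \left(-70\right) = \frac{410}{9}$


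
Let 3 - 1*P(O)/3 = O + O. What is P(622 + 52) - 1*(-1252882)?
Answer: 1248847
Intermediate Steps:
P(O) = 9 - 6*O (P(O) = 9 - 3*(O + O) = 9 - 6*O)
P(622 + 52) - 1*(-1252882) = (9 - 6*(622 + 52)) - 1*(-1252882) = (9 - 6*674) + 1252882 = (9 - 4044) + 1252882 = -4035 + 1252882 = 1248847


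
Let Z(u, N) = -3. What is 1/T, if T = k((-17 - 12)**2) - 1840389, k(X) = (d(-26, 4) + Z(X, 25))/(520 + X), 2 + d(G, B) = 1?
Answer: -1361/2504769433 ≈ -5.4336e-7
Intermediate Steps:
d(G, B) = -1 (d(G, B) = -2 + 1 = -1)
k(X) = -4/(520 + X) (k(X) = (-1 - 3)/(520 + X) = -4/(520 + X))
T = -2504769433/1361 (T = -4/(520 + (-17 - 12)**2) - 1840389 = -4/(520 + (-29)**2) - 1840389 = -4/(520 + 841) - 1840389 = -4/1361 - 1840389 = -2504769433/1361 ≈ -1.8404e+6)
1/T = 1/(-2504769433/1361) = -1361/2504769433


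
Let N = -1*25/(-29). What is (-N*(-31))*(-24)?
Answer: -18600/29 ≈ -641.38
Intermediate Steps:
N = 25/29 (N = -25*(-1/29) = 25/29 ≈ 0.86207)
(-N*(-31))*(-24) = (-1*25/29*(-31))*(-24) = -25/29*(-31)*(-24) = (775/29)*(-24) = -18600/29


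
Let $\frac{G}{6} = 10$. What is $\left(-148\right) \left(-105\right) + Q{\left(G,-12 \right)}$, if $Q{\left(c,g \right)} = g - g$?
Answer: $15540$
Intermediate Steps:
$G = 60$ ($G = 6 \cdot 10 = 60$)
$Q{\left(c,g \right)} = 0$
$\left(-148\right) \left(-105\right) + Q{\left(G,-12 \right)} = \left(-148\right) \left(-105\right) + 0 = 15540 + 0 = 15540$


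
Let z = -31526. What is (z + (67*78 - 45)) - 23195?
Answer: -49540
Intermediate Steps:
(z + (67*78 - 45)) - 23195 = (-31526 + (67*78 - 45)) - 23195 = (-31526 + (5226 - 45)) - 23195 = (-31526 + 5181) - 23195 = -26345 - 23195 = -49540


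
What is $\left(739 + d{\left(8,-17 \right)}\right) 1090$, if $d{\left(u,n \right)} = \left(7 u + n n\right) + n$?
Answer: $1163030$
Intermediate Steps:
$d{\left(u,n \right)} = n + n^{2} + 7 u$ ($d{\left(u,n \right)} = \left(7 u + n^{2}\right) + n = \left(n^{2} + 7 u\right) + n = n + n^{2} + 7 u$)
$\left(739 + d{\left(8,-17 \right)}\right) 1090 = \left(739 + \left(-17 + \left(-17\right)^{2} + 7 \cdot 8\right)\right) 1090 = \left(739 + \left(-17 + 289 + 56\right)\right) 1090 = \left(739 + 328\right) 1090 = 1067 \cdot 1090 = 1163030$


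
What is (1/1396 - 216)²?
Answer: 90923356225/1948816 ≈ 46656.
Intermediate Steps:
(1/1396 - 216)² = (-301535/1396)² = 90923356225/1948816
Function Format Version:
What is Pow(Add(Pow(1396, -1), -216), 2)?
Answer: Rational(90923356225, 1948816) ≈ 46656.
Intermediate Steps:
Pow(Add(Pow(1396, -1), -216), 2) = Pow(Add(Rational(1, 1396), -216), 2) = Pow(Rational(-301535, 1396), 2) = Rational(90923356225, 1948816)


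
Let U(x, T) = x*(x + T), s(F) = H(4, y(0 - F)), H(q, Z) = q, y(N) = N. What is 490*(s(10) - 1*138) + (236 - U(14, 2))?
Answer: -65648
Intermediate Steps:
s(F) = 4
U(x, T) = x*(T + x)
490*(s(10) - 1*138) + (236 - U(14, 2)) = 490*(4 - 1*138) + (236 - 14*(2 + 14)) = 490*(4 - 138) + (236 - 14*16) = 490*(-134) + (236 - 1*224) = -65660 + (236 - 224) = -65660 + 12 = -65648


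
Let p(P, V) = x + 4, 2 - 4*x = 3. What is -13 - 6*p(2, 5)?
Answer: -71/2 ≈ -35.500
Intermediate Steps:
x = -1/4 (x = 1/2 - 1/4*3 = 1/2 - 3/4 = -1/4 ≈ -0.25000)
p(P, V) = 15/4 (p(P, V) = -1/4 + 4 = 15/4)
-13 - 6*p(2, 5) = -13 - 6*15/4 = -13 - 45/2 = -71/2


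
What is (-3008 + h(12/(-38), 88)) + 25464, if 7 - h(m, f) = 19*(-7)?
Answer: 22596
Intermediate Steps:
h(m, f) = 140 (h(m, f) = 7 - 19*(-7) = 7 - 1*(-133) = 7 + 133 = 140)
(-3008 + h(12/(-38), 88)) + 25464 = (-3008 + 140) + 25464 = -2868 + 25464 = 22596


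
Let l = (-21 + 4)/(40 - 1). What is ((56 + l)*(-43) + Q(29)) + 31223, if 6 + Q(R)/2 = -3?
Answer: 1123814/39 ≈ 28816.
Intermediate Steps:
l = -17/39 ≈ -0.43590
Q(R) = -18 (Q(R) = -12 + 2*(-3) = -12 - 6 = -18)
((56 + l)*(-43) + Q(29)) + 31223 = ((56 - 17/39)*(-43) - 18) + 31223 = ((2167/39)*(-43) - 18) + 31223 = (-93181/39 - 18) + 31223 = -93883/39 + 31223 = 1123814/39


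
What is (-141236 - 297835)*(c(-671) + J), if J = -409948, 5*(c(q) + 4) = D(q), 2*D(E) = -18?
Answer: 899994124599/5 ≈ 1.8000e+11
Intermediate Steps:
D(E) = -9 (D(E) = (½)*(-18) = -9)
c(q) = -29/5 (c(q) = -4 + (⅕)*(-9) = -4 - 9/5 = -29/5)
(-141236 - 297835)*(c(-671) + J) = (-141236 - 297835)*(-29/5 - 409948) = -439071*(-2049769/5) = 899994124599/5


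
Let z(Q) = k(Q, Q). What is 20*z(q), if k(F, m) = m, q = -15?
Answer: -300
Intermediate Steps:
z(Q) = Q
20*z(q) = 20*(-15) = -300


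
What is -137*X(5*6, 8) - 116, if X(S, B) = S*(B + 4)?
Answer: -49436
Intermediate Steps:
X(S, B) = S*(4 + B)
-137*X(5*6, 8) - 116 = -137*5*6*(4 + 8) - 116 = -4110*12 - 116 = -137*360 - 116 = -49320 - 116 = -49436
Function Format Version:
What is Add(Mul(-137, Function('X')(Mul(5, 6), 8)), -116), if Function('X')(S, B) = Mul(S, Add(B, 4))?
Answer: -49436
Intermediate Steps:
Function('X')(S, B) = Mul(S, Add(4, B))
Add(Mul(-137, Function('X')(Mul(5, 6), 8)), -116) = Add(Mul(-137, Mul(Mul(5, 6), Add(4, 8))), -116) = Add(Mul(-137, Mul(30, 12)), -116) = Add(Mul(-137, 360), -116) = Add(-49320, -116) = -49436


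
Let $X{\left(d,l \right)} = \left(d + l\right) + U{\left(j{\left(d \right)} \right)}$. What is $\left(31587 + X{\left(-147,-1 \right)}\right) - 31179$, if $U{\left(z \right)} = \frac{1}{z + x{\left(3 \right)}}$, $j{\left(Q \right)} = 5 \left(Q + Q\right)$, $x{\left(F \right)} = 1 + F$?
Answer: $\frac{381159}{1466} \approx 260.0$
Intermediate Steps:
$j{\left(Q \right)} = 10 Q$ ($j{\left(Q \right)} = 5 \cdot 2 Q = 10 Q$)
$U{\left(z \right)} = \frac{1}{4 + z}$ ($U{\left(z \right)} = \frac{1}{z + \left(1 + 3\right)} = \frac{1}{z + 4} = \frac{1}{4 + z}$)
$X{\left(d,l \right)} = d + l + \frac{1}{4 + 10 d}$ ($X{\left(d,l \right)} = \left(d + l\right) + \frac{1}{4 + 10 d} = d + l + \frac{1}{4 + 10 d}$)
$\left(31587 + X{\left(-147,-1 \right)}\right) - 31179 = \left(31587 + \frac{1 + 2 \left(2 + 5 \left(-147\right)\right) \left(-147 - 1\right)}{2 \left(2 + 5 \left(-147\right)\right)}\right) - 31179 = \left(31587 + \frac{1 + 2 \left(2 - 735\right) \left(-148\right)}{2 \left(2 - 735\right)}\right) - 31179 = \left(31587 + \frac{1 + 2 \left(-733\right) \left(-148\right)}{2 \left(-733\right)}\right) - 31179 = \left(31587 + \frac{1}{2} \left(- \frac{1}{733}\right) \left(1 + 216968\right)\right) - 31179 = \left(31587 + \frac{1}{2} \left(- \frac{1}{733}\right) 216969\right) - 31179 = \left(31587 - \frac{216969}{1466}\right) - 31179 = \frac{46089573}{1466} - 31179 = \frac{381159}{1466}$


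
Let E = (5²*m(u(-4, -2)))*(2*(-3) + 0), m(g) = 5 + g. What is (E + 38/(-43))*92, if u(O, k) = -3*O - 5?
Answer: -7124296/43 ≈ -1.6568e+5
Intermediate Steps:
u(O, k) = -5 - 3*O
E = -1800 (E = (5²*(5 + (-5 - 3*(-4))))*(2*(-3) + 0) = (25*(5 + (-5 + 12)))*(-6 + 0) = (25*(5 + 7))*(-6) = (25*12)*(-6) = 300*(-6) = -1800)
(E + 38/(-43))*92 = (-1800 + 38/(-43))*92 = (-1800 + 38*(-1/43))*92 = (-1800 - 38/43)*92 = -77438/43*92 = -7124296/43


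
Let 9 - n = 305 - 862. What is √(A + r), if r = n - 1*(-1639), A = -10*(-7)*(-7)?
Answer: 7*√35 ≈ 41.413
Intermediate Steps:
n = 566 (n = 9 - (305 - 862) = 9 - 1*(-557) = 9 + 557 = 566)
A = -490 (A = 70*(-7) = -490)
r = 2205 (r = 566 - 1*(-1639) = 566 + 1639 = 2205)
√(A + r) = √(-490 + 2205) = √1715 = 7*√35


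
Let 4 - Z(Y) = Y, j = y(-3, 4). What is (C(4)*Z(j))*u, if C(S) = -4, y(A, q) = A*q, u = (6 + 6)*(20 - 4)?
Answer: -12288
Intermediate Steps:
u = 192 (u = 12*16 = 192)
j = -12 (j = -3*4 = -12)
Z(Y) = 4 - Y
(C(4)*Z(j))*u = -4*(4 - 1*(-12))*192 = -4*(4 + 12)*192 = -4*16*192 = -64*192 = -12288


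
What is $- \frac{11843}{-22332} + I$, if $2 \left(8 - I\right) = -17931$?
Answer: $\frac{200408045}{22332} \approx 8974.0$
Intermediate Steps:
$I = \frac{17947}{2}$ ($I = 8 - - \frac{17931}{2} = 8 + \frac{17931}{2} = \frac{17947}{2} \approx 8973.5$)
$- \frac{11843}{-22332} + I = - \frac{11843}{-22332} + \frac{17947}{2} = \left(-11843\right) \left(- \frac{1}{22332}\right) + \frac{17947}{2} = \frac{11843}{22332} + \frac{17947}{2} = \frac{200408045}{22332}$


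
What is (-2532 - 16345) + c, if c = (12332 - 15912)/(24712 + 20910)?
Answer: -430605037/22811 ≈ -18877.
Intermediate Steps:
c = -1790/22811 (c = -3580/45622 = -3580*1/45622 = -1790/22811 ≈ -0.078471)
(-2532 - 16345) + c = (-2532 - 16345) - 1790/22811 = -18877 - 1790/22811 = -430605037/22811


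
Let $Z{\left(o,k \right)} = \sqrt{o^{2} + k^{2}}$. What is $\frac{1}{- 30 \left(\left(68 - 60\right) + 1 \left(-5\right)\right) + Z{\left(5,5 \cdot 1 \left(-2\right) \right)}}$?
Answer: $- \frac{18}{1595} - \frac{\sqrt{5}}{1595} \approx -0.012687$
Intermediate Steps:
$Z{\left(o,k \right)} = \sqrt{k^{2} + o^{2}}$
$\frac{1}{- 30 \left(\left(68 - 60\right) + 1 \left(-5\right)\right) + Z{\left(5,5 \cdot 1 \left(-2\right) \right)}} = \frac{1}{- 30 \left(\left(68 - 60\right) + 1 \left(-5\right)\right) + \sqrt{\left(5 \cdot 1 \left(-2\right)\right)^{2} + 5^{2}}} = \frac{1}{- 30 \left(8 - 5\right) + \sqrt{\left(5 \left(-2\right)\right)^{2} + 25}} = \frac{1}{\left(-30\right) 3 + \sqrt{\left(-10\right)^{2} + 25}} = \frac{1}{-90 + \sqrt{100 + 25}} = \frac{1}{-90 + \sqrt{125}} = \frac{1}{-90 + 5 \sqrt{5}}$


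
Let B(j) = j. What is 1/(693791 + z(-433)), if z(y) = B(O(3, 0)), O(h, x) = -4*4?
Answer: 1/693775 ≈ 1.4414e-6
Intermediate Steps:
O(h, x) = -16
z(y) = -16
1/(693791 + z(-433)) = 1/(693791 - 16) = 1/693775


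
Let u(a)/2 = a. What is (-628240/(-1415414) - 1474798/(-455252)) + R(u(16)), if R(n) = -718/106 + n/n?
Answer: -2549428650829/1219700459978 ≈ -2.0902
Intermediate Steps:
u(a) = 2*a
R(n) = -306/53 (R(n) = -718*1/106 + 1 = -359/53 + 1 = -306/53)
(-628240/(-1415414) - 1474798/(-455252)) + R(u(16)) = (-628240/(-1415414) - 1474798/(-455252)) - 306/53 = (-628240*(-1/1415414) - 1474798*(-1/455252)) - 306/53 = (314120/707707 + 737399/227626) - 306/53 = 84766330459/23013216226 - 306/53 = -2549428650829/1219700459978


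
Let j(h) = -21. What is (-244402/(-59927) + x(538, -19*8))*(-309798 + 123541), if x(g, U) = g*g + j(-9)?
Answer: -3230533888884411/59927 ≈ -5.3908e+10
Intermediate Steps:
x(g, U) = -21 + g**2 (x(g, U) = g*g - 21 = g**2 - 21 = -21 + g**2)
(-244402/(-59927) + x(538, -19*8))*(-309798 + 123541) = (-244402/(-59927) + (-21 + 538**2))*(-309798 + 123541) = (-244402*(-1/59927) + (-21 + 289444))*(-186257) = (244402/59927 + 289423)*(-186257) = (17344496523/59927)*(-186257) = -3230533888884411/59927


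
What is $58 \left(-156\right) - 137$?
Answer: $-9185$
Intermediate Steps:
$58 \left(-156\right) - 137 = -9048 - 137 = -9185$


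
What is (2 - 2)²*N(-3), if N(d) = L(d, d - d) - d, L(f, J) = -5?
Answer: 0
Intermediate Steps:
N(d) = -5 - d
(2 - 2)²*N(-3) = (2 - 2)²*(-5 - 1*(-3)) = 0²*(-5 + 3) = 0*(-2) = 0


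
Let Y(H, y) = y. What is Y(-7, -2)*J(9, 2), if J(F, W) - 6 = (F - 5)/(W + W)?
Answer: -14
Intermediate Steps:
J(F, W) = 6 + (-5 + F)/(2*W) (J(F, W) = 6 + (F - 5)/(W + W) = 6 + (-5 + F)/((2*W)) = 6 + (-5 + F)*(1/(2*W)) = 6 + (-5 + F)/(2*W))
Y(-7, -2)*J(9, 2) = -(-5 + 9 + 12*2)/2 = -(-5 + 9 + 24)/2 = -28/2 = -2*7 = -14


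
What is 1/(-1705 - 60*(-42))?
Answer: 1/815 ≈ 0.0012270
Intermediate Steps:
1/(-1705 - 60*(-42)) = 1/(-1705 + 2520) = 1/815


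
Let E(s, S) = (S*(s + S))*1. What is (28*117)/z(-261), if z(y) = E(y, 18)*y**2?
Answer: -182/16553403 ≈ -1.0995e-5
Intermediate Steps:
E(s, S) = S*(S + s) (E(s, S) = (S*(S + s))*1 = S*(S + s))
z(y) = y**2*(324 + 18*y) (z(y) = (18*(18 + y))*y**2 = (324 + 18*y)*y**2 = y**2*(324 + 18*y))
(28*117)/z(-261) = (28*117)/((18*(-261)**2*(18 - 261))) = 3276/((18*68121*(-243))) = 3276/(-297961254) = 3276*(-1/297961254) = -182/16553403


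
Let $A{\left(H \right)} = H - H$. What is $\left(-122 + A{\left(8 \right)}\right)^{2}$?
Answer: $14884$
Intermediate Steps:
$A{\left(H \right)} = 0$
$\left(-122 + A{\left(8 \right)}\right)^{2} = \left(-122 + 0\right)^{2} = \left(-122\right)^{2} = 14884$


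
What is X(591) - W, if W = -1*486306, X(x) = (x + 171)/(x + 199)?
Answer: 192091251/395 ≈ 4.8631e+5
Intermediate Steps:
X(x) = (171 + x)/(199 + x)
W = -486306
X(591) - W = (171 + 591)/(199 + 591) - 1*(-486306) = 762/790 + 486306 = (1/790)*762 + 486306 = 381/395 + 486306 = 192091251/395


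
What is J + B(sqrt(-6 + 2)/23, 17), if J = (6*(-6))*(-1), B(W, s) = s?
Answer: 53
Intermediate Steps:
J = 36 (J = -36*(-1) = 36)
J + B(sqrt(-6 + 2)/23, 17) = 36 + 17 = 53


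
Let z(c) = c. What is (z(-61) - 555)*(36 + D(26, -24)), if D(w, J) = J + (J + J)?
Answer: 22176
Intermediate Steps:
D(w, J) = 3*J (D(w, J) = J + 2*J = 3*J)
(z(-61) - 555)*(36 + D(26, -24)) = (-61 - 555)*(36 + 3*(-24)) = -616*(36 - 72) = -616*(-36) = 22176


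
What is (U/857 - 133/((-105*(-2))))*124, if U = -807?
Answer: -2510566/12855 ≈ -195.30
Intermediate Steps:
(U/857 - 133/((-105*(-2))))*124 = (-807/857 - 133/((-105*(-2))))*124 = (-807*1/857 - 133/210)*124 = (-807/857 - 133*1/210)*124 = (-807/857 - 19/30)*124 = -40493/25710*124 = -2510566/12855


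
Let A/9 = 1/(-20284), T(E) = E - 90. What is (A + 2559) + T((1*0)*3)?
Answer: 50081187/20284 ≈ 2469.0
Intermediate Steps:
T(E) = -90 + E
A = -9/20284 (A = 9/(-20284) = 9*(-1/20284) = -9/20284 ≈ -0.00044370)
(A + 2559) + T((1*0)*3) = (-9/20284 + 2559) + (-90 + (1*0)*3) = 51906747/20284 + (-90 + 0*3) = 51906747/20284 + (-90 + 0) = 51906747/20284 - 90 = 50081187/20284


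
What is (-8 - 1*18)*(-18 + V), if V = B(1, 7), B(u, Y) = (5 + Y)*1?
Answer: 156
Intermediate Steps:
B(u, Y) = 5 + Y
V = 12 (V = 5 + 7 = 12)
(-8 - 1*18)*(-18 + V) = (-8 - 1*18)*(-18 + 12) = (-8 - 18)*(-6) = -26*(-6) = 156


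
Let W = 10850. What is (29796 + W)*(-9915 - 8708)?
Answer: -756950458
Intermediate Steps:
(29796 + W)*(-9915 - 8708) = (29796 + 10850)*(-9915 - 8708) = 40646*(-18623) = -756950458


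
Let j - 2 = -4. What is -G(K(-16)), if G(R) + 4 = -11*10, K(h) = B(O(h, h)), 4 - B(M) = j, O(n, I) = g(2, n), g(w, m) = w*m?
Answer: 114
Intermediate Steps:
g(w, m) = m*w
O(n, I) = 2*n (O(n, I) = n*2 = 2*n)
j = -2 (j = 2 - 4 = -2)
B(M) = 6 (B(M) = 4 - 1*(-2) = 4 + 2 = 6)
K(h) = 6
G(R) = -114 (G(R) = -4 - 11*10 = -4 - 110 = -114)
-G(K(-16)) = -1*(-114) = 114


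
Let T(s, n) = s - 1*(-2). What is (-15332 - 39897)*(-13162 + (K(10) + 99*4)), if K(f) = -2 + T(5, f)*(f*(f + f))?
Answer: 627843272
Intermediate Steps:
T(s, n) = 2 + s (T(s, n) = s + 2 = 2 + s)
K(f) = -2 + 14*f² (K(f) = -2 + (2 + 5)*(f*(f + f)) = -2 + 7*(f*(2*f)) = -2 + 7*(2*f²) = -2 + 14*f²)
(-15332 - 39897)*(-13162 + (K(10) + 99*4)) = (-15332 - 39897)*(-13162 + ((-2 + 14*10²) + 99*4)) = -55229*(-13162 + ((-2 + 14*100) + 396)) = -55229*(-13162 + ((-2 + 1400) + 396)) = -55229*(-13162 + (1398 + 396)) = -55229*(-13162 + 1794) = -55229*(-11368) = 627843272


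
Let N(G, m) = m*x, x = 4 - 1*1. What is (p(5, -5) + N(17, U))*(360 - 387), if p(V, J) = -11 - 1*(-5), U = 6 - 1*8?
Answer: 324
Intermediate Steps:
x = 3 (x = 4 - 1 = 3)
U = -2 (U = 6 - 8 = -2)
p(V, J) = -6 (p(V, J) = -11 + 5 = -6)
N(G, m) = 3*m (N(G, m) = m*3 = 3*m)
(p(5, -5) + N(17, U))*(360 - 387) = (-6 + 3*(-2))*(360 - 387) = (-6 - 6)*(-27) = -12*(-27) = 324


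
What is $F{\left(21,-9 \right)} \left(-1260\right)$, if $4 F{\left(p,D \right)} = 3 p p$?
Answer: $-416745$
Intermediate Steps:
$F{\left(p,D \right)} = \frac{3 p^{2}}{4}$ ($F{\left(p,D \right)} = \frac{3 p p}{4} = \frac{3 p^{2}}{4}$)
$F{\left(21,-9 \right)} \left(-1260\right) = \frac{3 \cdot 21^{2}}{4} \left(-1260\right) = \frac{3}{4} \cdot 441 \left(-1260\right) = \frac{1323}{4} \left(-1260\right) = -416745$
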